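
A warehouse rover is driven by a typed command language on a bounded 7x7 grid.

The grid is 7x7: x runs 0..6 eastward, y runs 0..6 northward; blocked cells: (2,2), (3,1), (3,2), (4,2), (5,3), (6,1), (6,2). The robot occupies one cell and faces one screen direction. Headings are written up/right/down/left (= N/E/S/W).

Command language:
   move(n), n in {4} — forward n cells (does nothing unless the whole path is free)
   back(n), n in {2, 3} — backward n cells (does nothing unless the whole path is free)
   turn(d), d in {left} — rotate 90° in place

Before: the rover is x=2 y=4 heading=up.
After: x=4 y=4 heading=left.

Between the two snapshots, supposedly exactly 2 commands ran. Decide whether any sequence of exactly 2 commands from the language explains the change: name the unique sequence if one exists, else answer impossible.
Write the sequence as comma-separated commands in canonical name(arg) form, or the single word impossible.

turn(left), back(2)

key: position moved to (4,4) AND the heading swung to W — translation plus rotation needed
from: x=2 y=4 heading=up
t=1 turn(left) ⇒ x=2 y=4 heading=left
t=2 back(2) ⇒ x=4 y=4 heading=left
all 16 alternatives checked — unique.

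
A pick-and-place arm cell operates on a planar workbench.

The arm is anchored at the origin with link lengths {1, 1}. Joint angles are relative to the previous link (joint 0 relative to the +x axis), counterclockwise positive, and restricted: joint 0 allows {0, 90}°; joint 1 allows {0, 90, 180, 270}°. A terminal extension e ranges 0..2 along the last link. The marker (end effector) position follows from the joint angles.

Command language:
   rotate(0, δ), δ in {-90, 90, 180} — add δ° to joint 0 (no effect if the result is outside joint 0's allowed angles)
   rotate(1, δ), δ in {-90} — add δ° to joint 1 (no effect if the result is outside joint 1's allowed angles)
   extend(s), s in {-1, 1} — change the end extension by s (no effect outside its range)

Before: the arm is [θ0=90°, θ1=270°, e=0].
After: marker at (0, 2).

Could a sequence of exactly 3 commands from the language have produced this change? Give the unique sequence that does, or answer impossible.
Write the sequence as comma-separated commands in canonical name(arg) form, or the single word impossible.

rotate(1, -90), rotate(1, -90), rotate(1, -90)

initial: [θ0=90°, θ1=270°, e=0]
step 1 (rotate(1, -90)): [θ0=90°, θ1=180°, e=0]
step 2 (rotate(1, -90)): [θ0=90°, θ1=90°, e=0]
step 3 (rotate(1, -90)): [θ0=90°, θ1=0°, e=0]
uniquely the one of 216 3-step routes that fits.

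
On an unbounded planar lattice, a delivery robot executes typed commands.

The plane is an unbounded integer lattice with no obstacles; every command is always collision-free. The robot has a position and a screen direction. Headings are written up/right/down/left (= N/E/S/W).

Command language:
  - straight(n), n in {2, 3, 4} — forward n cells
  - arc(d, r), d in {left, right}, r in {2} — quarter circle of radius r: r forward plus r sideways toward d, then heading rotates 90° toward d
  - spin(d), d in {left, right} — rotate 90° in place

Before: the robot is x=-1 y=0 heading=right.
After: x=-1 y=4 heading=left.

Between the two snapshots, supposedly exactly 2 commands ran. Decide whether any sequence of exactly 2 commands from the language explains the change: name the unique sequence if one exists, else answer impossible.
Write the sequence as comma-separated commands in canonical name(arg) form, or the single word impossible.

arc(left, 2), arc(left, 2)

key: cell and facing (now W) both changed — the 2 commands mix motion and turning
initial: x=-1 y=0 heading=right
1. arc(left, 2) → x=1 y=2 heading=up
2. arc(left, 2) → x=-1 y=4 heading=left
all 49 alternatives checked — unique.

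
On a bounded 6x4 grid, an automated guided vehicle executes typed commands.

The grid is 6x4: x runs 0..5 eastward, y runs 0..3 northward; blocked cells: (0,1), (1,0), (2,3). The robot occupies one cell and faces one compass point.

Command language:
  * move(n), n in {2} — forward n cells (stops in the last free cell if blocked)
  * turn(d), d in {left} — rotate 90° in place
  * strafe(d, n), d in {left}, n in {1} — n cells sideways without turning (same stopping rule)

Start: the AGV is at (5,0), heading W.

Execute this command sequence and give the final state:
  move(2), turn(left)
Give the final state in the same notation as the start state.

initial: at (5,0), heading W
t=1 move(2) ⇒ at (3,0), heading W
t=2 turn(left) ⇒ at (3,0), heading S

at (3,0), heading S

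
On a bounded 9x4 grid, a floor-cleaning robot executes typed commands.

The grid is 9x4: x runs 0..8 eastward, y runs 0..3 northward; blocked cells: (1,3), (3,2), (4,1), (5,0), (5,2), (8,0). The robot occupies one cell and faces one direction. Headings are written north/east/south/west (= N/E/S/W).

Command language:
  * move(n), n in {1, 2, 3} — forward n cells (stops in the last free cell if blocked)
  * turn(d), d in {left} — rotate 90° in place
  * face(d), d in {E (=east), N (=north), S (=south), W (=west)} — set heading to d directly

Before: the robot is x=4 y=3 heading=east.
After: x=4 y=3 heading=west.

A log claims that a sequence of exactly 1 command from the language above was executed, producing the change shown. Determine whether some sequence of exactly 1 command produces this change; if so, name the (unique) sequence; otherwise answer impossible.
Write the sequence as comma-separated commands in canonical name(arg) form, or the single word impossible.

face(W)

key: parked at (4,3) the whole time — nothing moves the robot
t0: x=4 y=3 heading=east
[1] after face(W): x=4 y=3 heading=west
no other 1-command option fits: unique.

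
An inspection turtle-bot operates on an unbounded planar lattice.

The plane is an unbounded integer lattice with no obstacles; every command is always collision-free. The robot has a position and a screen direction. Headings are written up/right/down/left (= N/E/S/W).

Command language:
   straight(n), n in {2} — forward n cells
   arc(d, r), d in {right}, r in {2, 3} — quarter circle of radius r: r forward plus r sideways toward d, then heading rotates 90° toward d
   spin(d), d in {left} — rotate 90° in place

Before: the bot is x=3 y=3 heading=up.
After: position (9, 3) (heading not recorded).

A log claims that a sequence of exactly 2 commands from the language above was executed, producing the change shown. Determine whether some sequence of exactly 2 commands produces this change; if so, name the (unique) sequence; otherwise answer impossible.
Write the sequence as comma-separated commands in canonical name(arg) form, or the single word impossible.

t0: x=3 y=3 heading=up
t=1 arc(right, 3) ⇒ x=6 y=6 heading=right
t=2 arc(right, 3) ⇒ x=9 y=3 heading=down
uniquely the one of 16 2-step routes that fits.

arc(right, 3), arc(right, 3)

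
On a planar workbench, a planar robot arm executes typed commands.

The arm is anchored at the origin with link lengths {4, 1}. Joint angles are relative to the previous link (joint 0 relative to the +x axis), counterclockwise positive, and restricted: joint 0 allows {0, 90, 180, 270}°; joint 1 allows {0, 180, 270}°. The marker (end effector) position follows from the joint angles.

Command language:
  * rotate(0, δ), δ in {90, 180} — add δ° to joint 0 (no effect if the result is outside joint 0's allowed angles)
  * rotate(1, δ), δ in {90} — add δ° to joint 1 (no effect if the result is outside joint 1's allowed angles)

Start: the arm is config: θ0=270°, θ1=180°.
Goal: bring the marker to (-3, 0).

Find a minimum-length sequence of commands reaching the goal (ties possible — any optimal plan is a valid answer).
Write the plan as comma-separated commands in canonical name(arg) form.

rotate(0, 90), rotate(0, 180)

from: config: θ0=270°, θ1=180°
t=1 rotate(0, 90) ⇒ config: θ0=0°, θ1=180°
t=2 rotate(0, 180) ⇒ config: θ0=180°, θ1=180°
shorter routes all fall short; 2 is best.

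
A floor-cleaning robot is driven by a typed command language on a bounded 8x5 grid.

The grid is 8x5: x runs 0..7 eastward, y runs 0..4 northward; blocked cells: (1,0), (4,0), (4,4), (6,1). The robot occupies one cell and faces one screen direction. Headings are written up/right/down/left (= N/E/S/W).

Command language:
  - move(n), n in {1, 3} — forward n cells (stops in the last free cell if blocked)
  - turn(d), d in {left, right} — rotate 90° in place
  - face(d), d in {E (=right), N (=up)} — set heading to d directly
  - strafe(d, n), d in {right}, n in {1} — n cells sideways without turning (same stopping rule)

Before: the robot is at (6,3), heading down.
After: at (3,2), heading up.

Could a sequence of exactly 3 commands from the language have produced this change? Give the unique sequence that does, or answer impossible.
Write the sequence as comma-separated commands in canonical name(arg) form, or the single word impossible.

checked all 3-command options: none fits.

impossible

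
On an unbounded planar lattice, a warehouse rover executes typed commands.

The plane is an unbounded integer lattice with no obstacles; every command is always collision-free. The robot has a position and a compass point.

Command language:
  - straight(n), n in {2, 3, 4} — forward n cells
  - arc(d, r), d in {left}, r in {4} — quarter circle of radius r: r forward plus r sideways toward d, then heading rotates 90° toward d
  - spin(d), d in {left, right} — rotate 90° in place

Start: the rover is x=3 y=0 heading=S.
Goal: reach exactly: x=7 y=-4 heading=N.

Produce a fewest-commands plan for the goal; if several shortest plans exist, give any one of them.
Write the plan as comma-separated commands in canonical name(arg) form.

initial: x=3 y=0 heading=S
step 1 (arc(left, 4)): x=7 y=-4 heading=E
step 2 (spin(left)): x=7 y=-4 heading=N
shorter routes all fall short; 2 is best.

arc(left, 4), spin(left)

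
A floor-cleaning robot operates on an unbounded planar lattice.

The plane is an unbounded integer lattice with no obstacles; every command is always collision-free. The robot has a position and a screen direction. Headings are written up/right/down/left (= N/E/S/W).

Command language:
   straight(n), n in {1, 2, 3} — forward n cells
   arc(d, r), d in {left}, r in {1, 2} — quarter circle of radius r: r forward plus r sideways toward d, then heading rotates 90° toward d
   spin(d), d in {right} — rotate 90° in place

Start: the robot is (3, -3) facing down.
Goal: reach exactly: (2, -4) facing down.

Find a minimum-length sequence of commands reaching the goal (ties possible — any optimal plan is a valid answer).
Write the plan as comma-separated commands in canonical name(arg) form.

spin(right), arc(left, 1)

initial: (3, -3) facing down
[1] after spin(right): (3, -3) facing left
[2] after arc(left, 1): (2, -4) facing down
minimal: 2 command(s), checked below 2.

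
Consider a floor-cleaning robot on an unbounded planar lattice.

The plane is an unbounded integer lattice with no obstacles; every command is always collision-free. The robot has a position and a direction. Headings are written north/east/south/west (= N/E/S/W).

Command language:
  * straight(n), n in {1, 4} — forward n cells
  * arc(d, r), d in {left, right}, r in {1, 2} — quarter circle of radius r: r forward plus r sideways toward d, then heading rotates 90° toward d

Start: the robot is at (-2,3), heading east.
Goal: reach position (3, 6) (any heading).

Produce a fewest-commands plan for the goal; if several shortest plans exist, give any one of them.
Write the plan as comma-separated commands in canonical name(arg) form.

from: at (-2,3), heading east
t=1 arc(left, 2) ⇒ at (0,5), heading north
t=2 arc(right, 2) ⇒ at (2,7), heading east
t=3 arc(right, 1) ⇒ at (3,6), heading south
nothing shorter than 3 reaches the goal.

arc(left, 2), arc(right, 2), arc(right, 1)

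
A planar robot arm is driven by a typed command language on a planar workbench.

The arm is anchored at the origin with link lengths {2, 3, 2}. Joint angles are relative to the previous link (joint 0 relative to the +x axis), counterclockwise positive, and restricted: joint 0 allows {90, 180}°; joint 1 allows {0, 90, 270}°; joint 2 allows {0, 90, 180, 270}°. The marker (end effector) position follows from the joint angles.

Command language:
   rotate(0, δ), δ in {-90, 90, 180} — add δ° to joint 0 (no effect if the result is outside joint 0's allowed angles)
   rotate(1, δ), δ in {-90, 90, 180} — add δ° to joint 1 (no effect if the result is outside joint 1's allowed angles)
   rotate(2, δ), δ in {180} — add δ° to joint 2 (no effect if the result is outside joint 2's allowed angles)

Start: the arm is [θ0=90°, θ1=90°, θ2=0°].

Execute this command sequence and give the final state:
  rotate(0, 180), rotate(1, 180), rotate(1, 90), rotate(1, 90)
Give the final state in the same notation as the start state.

begin: [θ0=90°, θ1=90°, θ2=0°]
1. rotate(0, 180) → [θ0=90°, θ1=90°, θ2=0°]
2. rotate(1, 180) → [θ0=90°, θ1=270°, θ2=0°]
3. rotate(1, 90) → [θ0=90°, θ1=0°, θ2=0°]
4. rotate(1, 90) → [θ0=90°, θ1=90°, θ2=0°]

[θ0=90°, θ1=90°, θ2=0°]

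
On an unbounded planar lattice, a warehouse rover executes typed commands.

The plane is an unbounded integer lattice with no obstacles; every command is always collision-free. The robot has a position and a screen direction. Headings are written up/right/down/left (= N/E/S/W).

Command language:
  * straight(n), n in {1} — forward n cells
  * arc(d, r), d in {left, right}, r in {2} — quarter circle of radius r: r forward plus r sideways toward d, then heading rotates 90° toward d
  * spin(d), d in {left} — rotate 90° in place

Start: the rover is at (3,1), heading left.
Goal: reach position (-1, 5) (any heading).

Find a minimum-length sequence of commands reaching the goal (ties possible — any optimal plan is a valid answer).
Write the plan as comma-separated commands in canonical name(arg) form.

initial: at (3,1), heading left
step 1 (arc(right, 2)): at (1,3), heading up
step 2 (arc(left, 2)): at (-1,5), heading left
no 1-step plan works, so 2 is optimal.

arc(right, 2), arc(left, 2)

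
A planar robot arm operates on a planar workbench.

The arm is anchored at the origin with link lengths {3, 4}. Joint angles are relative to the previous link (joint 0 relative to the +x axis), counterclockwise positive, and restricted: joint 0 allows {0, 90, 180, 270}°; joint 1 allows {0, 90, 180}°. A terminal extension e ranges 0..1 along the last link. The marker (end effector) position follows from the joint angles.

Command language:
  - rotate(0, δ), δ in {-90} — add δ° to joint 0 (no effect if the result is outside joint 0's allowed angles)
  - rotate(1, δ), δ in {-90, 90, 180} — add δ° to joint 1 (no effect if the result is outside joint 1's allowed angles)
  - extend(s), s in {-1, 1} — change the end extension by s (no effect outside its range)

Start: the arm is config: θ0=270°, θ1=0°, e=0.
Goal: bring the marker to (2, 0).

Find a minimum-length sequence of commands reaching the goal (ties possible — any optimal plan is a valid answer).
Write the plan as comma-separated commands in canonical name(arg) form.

rotate(0, -90), extend(1), rotate(1, 180)

t0: config: θ0=270°, θ1=0°, e=0
step 1 (rotate(0, -90)): config: θ0=180°, θ1=0°, e=0
step 2 (extend(1)): config: θ0=180°, θ1=0°, e=1
step 3 (rotate(1, 180)): config: θ0=180°, θ1=180°, e=1
nothing shorter than 3 reaches the goal.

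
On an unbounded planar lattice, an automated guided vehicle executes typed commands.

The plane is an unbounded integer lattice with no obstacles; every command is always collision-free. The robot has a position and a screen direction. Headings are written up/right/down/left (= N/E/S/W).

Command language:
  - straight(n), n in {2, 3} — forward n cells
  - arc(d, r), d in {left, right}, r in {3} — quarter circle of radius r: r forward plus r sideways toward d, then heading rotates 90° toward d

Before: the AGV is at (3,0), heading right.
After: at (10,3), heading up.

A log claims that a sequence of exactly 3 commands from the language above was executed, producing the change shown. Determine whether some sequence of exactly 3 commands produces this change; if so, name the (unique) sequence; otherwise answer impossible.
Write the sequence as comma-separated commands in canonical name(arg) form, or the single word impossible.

straight(2), straight(2), arc(left, 3)

key: running arc(left, 3) before straight(2) would end elsewhere — order is forced
t0: at (3,0), heading right
t=1 straight(2) ⇒ at (5,0), heading right
t=2 straight(2) ⇒ at (7,0), heading right
t=3 arc(left, 3) ⇒ at (10,3), heading up
no rival 3-sequence matches.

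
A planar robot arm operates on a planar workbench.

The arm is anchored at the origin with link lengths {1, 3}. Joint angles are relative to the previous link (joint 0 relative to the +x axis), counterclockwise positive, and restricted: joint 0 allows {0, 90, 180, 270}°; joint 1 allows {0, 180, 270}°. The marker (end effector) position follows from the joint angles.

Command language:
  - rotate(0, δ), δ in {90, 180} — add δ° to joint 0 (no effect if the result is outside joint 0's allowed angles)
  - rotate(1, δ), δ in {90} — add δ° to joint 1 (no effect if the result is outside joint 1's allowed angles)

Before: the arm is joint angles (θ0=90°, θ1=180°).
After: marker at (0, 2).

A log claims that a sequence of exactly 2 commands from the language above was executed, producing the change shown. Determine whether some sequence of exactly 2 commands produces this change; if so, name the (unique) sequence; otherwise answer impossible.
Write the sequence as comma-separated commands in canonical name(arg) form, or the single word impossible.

start: joint angles (θ0=90°, θ1=180°)
1. rotate(0, 90) → joint angles (θ0=180°, θ1=180°)
2. rotate(0, 90) → joint angles (θ0=270°, θ1=180°)
no rival 2-sequence matches.

rotate(0, 90), rotate(0, 90)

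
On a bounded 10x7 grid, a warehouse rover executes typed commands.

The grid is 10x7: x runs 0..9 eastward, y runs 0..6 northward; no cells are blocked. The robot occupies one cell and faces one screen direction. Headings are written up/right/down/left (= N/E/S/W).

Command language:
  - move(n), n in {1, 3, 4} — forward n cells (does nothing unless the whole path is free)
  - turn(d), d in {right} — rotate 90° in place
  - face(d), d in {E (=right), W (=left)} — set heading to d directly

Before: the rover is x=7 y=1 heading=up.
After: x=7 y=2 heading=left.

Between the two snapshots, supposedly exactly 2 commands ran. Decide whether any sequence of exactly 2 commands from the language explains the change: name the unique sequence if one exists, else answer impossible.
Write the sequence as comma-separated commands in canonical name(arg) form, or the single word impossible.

key: cell and facing (now W) both changed — the 2 commands mix motion and turning
t0: x=7 y=1 heading=up
t=1 move(1) ⇒ x=7 y=2 heading=up
t=2 face(W) ⇒ x=7 y=2 heading=left
uniquely the one of 36 2-step routes that fits.

move(1), face(W)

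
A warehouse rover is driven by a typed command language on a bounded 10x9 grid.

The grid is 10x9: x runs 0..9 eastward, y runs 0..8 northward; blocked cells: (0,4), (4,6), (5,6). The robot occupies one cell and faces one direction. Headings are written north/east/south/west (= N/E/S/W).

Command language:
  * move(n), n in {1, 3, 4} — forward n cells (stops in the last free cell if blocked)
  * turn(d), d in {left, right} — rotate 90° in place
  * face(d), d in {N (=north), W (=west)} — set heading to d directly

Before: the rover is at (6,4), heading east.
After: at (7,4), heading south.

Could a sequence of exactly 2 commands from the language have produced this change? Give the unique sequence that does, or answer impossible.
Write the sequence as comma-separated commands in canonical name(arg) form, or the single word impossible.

move(1), turn(right)

key: running turn(right) before move(1) would end elsewhere — order is forced
from: at (6,4), heading east
[1] after move(1): at (7,4), heading east
[2] after turn(right): at (7,4), heading south
uniquely the one of 49 2-step routes that fits.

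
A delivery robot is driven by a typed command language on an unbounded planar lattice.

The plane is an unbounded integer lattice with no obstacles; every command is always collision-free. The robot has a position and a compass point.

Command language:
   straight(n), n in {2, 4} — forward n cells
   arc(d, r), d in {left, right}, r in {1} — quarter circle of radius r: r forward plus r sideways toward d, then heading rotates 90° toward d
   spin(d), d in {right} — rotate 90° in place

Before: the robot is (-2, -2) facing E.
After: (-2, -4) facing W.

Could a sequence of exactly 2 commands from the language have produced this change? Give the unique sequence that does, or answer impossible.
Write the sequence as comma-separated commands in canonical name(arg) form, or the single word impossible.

key: cell and facing (now W) both changed — the 2 commands mix motion and turning
from: (-2, -2) facing E
step 1 (arc(right, 1)): (-1, -3) facing S
step 2 (arc(right, 1)): (-2, -4) facing W
no other 2-command option fits: unique.

arc(right, 1), arc(right, 1)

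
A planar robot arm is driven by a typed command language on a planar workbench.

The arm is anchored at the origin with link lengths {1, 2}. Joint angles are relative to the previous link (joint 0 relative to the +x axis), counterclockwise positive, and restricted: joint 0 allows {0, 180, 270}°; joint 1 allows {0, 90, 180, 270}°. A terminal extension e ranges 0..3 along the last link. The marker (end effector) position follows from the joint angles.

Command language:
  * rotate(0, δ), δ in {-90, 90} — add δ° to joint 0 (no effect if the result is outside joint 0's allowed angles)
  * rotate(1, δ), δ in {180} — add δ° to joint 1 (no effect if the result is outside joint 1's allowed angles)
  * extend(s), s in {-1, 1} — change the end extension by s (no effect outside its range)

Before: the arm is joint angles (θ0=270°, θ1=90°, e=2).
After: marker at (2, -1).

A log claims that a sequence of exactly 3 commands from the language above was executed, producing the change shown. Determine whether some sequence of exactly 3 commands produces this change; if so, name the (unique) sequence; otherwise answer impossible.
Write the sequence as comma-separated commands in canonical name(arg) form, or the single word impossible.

t0: joint angles (θ0=270°, θ1=90°, e=2)
t=1 extend(-1) ⇒ joint angles (θ0=270°, θ1=90°, e=1)
t=2 extend(-1) ⇒ joint angles (θ0=270°, θ1=90°, e=0)
t=3 extend(-1) ⇒ joint angles (θ0=270°, θ1=90°, e=0)
no rival 3-sequence matches.

extend(-1), extend(-1), extend(-1)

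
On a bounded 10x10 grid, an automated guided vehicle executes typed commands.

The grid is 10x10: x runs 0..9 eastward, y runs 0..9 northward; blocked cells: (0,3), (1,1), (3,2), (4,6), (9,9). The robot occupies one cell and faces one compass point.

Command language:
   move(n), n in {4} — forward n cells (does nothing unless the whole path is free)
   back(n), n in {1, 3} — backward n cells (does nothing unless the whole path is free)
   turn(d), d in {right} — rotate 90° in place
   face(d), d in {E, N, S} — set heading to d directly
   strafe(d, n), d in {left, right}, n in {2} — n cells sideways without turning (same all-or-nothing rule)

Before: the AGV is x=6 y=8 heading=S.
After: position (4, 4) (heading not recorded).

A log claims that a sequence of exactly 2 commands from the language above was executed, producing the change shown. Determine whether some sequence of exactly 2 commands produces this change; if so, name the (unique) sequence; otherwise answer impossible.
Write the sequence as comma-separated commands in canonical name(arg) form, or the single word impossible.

move(4), strafe(right, 2)

key: running strafe(right, 2) before move(4) would end elsewhere — order is forced
initial: x=6 y=8 heading=S
1. move(4) → x=6 y=4 heading=S
2. strafe(right, 2) → x=4 y=4 heading=S
no rival 2-sequence matches.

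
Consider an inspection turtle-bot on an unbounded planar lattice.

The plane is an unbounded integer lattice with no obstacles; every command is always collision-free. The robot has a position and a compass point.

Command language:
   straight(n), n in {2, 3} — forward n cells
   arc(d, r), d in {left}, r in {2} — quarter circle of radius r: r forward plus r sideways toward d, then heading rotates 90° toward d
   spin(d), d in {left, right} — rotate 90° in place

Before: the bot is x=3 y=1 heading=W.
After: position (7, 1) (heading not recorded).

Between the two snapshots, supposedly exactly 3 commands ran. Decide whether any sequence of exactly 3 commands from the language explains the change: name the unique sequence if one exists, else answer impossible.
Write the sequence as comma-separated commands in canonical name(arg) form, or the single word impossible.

spin(left), arc(left, 2), arc(left, 2)

key: order matters: swapping spin(left) and arc(left, 2) lands elsewhere
initial: x=3 y=1 heading=W
1. spin(left) → x=3 y=1 heading=S
2. arc(left, 2) → x=5 y=-1 heading=E
3. arc(left, 2) → x=7 y=1 heading=N
all 125 alternatives checked — unique.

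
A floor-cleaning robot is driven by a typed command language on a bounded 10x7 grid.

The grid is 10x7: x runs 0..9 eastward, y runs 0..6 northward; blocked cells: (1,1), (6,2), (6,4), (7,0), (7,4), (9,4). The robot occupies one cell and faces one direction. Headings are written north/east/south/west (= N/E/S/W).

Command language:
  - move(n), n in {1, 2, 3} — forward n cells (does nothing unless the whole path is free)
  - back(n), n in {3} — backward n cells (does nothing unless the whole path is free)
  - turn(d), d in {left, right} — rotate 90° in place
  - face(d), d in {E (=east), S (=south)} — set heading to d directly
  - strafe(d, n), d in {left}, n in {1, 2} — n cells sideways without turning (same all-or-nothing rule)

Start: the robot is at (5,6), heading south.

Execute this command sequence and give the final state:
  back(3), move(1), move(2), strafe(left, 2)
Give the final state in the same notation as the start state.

at (7,3), heading south

t0: at (5,6), heading south
[1] after back(3): at (5,6), heading south
[2] after move(1): at (5,5), heading south
[3] after move(2): at (5,3), heading south
[4] after strafe(left, 2): at (7,3), heading south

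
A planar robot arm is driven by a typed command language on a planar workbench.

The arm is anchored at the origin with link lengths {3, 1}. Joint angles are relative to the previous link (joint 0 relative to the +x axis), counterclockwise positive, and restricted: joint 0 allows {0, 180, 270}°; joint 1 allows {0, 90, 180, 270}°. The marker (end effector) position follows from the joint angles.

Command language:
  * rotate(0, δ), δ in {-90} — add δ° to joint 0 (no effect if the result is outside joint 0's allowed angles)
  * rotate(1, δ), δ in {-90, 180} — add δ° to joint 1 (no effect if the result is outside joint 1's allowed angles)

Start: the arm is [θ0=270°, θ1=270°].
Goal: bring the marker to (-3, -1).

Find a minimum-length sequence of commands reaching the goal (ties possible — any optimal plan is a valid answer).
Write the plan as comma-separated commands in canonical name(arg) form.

rotate(1, 180), rotate(0, -90)

t0: [θ0=270°, θ1=270°]
1. rotate(1, 180) → [θ0=270°, θ1=90°]
2. rotate(0, -90) → [θ0=180°, θ1=90°]
no 1-step plan works, so 2 is optimal.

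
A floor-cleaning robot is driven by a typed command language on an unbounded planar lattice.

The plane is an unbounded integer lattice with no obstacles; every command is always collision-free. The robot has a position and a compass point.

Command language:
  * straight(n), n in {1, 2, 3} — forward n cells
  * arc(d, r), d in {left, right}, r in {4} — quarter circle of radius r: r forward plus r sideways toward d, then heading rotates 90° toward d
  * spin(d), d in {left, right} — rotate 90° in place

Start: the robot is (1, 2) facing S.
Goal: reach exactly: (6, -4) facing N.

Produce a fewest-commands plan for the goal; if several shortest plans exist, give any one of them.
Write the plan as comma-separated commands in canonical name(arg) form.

straight(2), arc(left, 4), straight(1), spin(left)

from: (1, 2) facing S
t=1 straight(2) ⇒ (1, 0) facing S
t=2 arc(left, 4) ⇒ (5, -4) facing E
t=3 straight(1) ⇒ (6, -4) facing E
t=4 spin(left) ⇒ (6, -4) facing N
no 3-step plan works, so 4 is optimal.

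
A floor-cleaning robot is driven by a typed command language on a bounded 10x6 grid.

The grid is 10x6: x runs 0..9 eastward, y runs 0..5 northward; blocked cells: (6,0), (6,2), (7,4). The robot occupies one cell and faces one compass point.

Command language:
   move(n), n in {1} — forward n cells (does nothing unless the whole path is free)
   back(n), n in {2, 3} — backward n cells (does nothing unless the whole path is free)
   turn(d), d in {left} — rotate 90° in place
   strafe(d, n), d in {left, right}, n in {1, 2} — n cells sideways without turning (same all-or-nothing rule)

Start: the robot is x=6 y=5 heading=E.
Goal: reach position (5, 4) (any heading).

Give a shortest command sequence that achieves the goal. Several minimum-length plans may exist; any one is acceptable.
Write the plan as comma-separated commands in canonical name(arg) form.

initial: x=6 y=5 heading=E
1. strafe(right, 1) → x=6 y=4 heading=E
2. back(2) → x=4 y=4 heading=E
3. move(1) → x=5 y=4 heading=E
no 2-step plan works, so 3 is optimal.

strafe(right, 1), back(2), move(1)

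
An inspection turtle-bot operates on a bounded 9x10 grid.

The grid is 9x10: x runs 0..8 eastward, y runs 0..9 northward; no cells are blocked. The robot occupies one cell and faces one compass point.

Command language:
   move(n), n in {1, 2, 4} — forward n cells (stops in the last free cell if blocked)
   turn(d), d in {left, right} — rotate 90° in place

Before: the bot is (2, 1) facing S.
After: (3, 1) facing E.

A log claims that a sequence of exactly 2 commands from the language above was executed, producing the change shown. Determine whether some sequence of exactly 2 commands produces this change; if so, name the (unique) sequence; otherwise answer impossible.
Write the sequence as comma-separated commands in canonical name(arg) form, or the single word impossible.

turn(left), move(1)

key: cell and facing (now E) both changed — the 2 commands mix motion and turning
t0: (2, 1) facing S
[1] after turn(left): (2, 1) facing E
[2] after move(1): (3, 1) facing E
all 25 alternatives checked — unique.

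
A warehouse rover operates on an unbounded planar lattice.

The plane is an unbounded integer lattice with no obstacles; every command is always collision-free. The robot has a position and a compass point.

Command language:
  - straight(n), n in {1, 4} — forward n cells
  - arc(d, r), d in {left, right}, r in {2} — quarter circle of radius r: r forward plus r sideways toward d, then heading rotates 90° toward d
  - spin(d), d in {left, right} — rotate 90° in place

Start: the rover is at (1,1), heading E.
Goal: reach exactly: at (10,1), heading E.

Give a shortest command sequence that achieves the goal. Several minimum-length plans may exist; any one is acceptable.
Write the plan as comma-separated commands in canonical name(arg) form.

from: at (1,1), heading E
[1] after straight(4): at (5,1), heading E
[2] after straight(4): at (9,1), heading E
[3] after straight(1): at (10,1), heading E
nothing shorter than 3 reaches the goal.

straight(4), straight(4), straight(1)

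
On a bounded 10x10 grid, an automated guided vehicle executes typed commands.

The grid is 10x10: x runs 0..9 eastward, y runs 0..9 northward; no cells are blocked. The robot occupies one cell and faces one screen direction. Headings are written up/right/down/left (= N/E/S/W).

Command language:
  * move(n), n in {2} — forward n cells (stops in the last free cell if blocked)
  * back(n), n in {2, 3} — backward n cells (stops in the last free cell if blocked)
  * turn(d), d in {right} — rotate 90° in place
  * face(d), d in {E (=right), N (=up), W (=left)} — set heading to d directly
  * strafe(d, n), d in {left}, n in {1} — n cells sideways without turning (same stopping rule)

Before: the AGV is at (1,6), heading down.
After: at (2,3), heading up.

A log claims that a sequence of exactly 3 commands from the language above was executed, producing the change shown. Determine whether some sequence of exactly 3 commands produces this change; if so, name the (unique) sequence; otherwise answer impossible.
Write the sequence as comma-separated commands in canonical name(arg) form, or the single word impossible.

key: running back(3) before strafe(left, 1) would end elsewhere — order is forced
initial: at (1,6), heading down
step 1 (strafe(left, 1)): at (2,6), heading down
step 2 (face(N)): at (2,6), heading up
step 3 (back(3)): at (2,3), heading up
no other 3-command option fits: unique.

strafe(left, 1), face(N), back(3)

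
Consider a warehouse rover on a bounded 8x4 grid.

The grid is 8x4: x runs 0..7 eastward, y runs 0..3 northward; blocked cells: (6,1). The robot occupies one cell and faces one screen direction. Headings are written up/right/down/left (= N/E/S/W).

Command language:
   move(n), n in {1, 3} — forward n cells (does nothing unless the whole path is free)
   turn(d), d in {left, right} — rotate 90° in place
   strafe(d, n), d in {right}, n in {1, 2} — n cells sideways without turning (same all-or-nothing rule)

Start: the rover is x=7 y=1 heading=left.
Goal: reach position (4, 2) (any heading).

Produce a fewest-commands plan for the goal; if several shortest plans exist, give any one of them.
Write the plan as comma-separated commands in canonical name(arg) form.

strafe(right, 1), move(3)

initial: x=7 y=1 heading=left
t=1 strafe(right, 1) ⇒ x=7 y=2 heading=left
t=2 move(3) ⇒ x=4 y=2 heading=left
no 1-step plan works, so 2 is optimal.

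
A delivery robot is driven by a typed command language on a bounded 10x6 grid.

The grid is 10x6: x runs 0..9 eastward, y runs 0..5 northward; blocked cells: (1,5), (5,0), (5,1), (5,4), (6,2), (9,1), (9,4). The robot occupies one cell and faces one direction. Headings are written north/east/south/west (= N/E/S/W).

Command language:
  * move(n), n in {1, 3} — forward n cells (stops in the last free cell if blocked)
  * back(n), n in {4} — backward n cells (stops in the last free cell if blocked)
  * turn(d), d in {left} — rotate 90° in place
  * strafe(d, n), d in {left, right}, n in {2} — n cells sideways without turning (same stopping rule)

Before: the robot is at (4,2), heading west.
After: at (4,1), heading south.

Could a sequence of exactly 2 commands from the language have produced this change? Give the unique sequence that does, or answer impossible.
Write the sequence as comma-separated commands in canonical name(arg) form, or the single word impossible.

key: running move(1) before turn(left) would end elsewhere — order is forced
t0: at (4,2), heading west
[1] after turn(left): at (4,2), heading south
[2] after move(1): at (4,1), heading south
uniquely the one of 36 2-step routes that fits.

turn(left), move(1)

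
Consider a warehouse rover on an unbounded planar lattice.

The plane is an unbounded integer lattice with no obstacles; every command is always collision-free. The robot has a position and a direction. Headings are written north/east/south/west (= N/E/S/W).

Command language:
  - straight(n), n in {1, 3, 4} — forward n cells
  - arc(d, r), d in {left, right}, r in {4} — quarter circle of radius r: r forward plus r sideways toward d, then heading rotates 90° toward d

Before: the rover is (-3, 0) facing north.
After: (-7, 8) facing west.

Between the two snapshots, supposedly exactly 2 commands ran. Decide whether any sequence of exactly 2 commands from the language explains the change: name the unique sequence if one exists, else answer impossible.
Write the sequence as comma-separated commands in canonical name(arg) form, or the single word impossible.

straight(4), arc(left, 4)

key: running arc(left, 4) before straight(4) would end elsewhere — order is forced
from: (-3, 0) facing north
[1] after straight(4): (-3, 4) facing north
[2] after arc(left, 4): (-7, 8) facing west
uniquely the one of 25 2-step routes that fits.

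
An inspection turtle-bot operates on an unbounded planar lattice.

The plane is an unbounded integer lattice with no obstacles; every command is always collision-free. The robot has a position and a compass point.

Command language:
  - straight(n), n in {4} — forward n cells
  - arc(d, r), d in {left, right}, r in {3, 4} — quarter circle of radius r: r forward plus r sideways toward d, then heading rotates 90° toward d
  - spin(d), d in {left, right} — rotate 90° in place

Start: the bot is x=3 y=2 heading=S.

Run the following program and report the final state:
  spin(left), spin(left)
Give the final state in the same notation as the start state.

t0: x=3 y=2 heading=S
[1] after spin(left): x=3 y=2 heading=E
[2] after spin(left): x=3 y=2 heading=N

x=3 y=2 heading=N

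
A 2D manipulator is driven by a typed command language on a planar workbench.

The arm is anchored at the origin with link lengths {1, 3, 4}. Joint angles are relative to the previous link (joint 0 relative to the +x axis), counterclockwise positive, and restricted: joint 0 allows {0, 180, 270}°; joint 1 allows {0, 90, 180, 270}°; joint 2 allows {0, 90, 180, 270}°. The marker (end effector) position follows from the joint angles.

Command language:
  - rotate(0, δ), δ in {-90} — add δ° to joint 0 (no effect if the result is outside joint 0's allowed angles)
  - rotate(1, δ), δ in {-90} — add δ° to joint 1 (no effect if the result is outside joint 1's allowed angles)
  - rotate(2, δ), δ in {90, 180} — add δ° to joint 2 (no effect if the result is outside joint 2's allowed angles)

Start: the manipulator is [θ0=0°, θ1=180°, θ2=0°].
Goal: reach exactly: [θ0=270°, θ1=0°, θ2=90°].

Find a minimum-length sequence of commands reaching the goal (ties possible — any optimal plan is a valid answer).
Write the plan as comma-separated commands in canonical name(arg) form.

rotate(1, -90), rotate(1, -90), rotate(2, 90), rotate(0, -90)

initial: [θ0=0°, θ1=180°, θ2=0°]
[1] after rotate(1, -90): [θ0=0°, θ1=90°, θ2=0°]
[2] after rotate(1, -90): [θ0=0°, θ1=0°, θ2=0°]
[3] after rotate(2, 90): [θ0=0°, θ1=0°, θ2=90°]
[4] after rotate(0, -90): [θ0=270°, θ1=0°, θ2=90°]
nothing shorter than 4 reaches the goal.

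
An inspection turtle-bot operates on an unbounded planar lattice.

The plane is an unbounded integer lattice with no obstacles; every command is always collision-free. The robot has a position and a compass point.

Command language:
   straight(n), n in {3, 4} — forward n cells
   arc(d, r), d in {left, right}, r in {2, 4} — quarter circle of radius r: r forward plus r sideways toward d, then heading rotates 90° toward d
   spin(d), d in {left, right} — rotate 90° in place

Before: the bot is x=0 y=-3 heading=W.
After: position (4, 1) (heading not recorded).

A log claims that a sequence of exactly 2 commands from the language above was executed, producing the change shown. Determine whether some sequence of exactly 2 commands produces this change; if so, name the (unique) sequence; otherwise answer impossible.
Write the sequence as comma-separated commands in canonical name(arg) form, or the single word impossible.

spin(right), arc(right, 4)

key: order matters: swapping spin(right) and arc(right, 4) lands elsewhere
start: x=0 y=-3 heading=W
step 1 (spin(right)): x=0 y=-3 heading=N
step 2 (arc(right, 4)): x=4 y=1 heading=E
uniquely the one of 64 2-step routes that fits.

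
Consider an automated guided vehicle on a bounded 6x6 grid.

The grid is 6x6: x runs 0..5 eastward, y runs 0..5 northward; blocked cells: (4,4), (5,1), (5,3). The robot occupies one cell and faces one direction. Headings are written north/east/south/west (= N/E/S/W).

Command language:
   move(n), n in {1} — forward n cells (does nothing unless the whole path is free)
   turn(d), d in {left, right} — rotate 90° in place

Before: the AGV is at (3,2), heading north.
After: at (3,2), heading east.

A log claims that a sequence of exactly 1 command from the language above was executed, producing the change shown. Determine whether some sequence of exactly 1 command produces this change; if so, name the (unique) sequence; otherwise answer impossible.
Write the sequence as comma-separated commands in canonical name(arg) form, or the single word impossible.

key: (3,2) unchanged — the single command moves nothing
initial: at (3,2), heading north
t=1 turn(right) ⇒ at (3,2), heading east
uniquely the one of 3 1-step routes that fits.

turn(right)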